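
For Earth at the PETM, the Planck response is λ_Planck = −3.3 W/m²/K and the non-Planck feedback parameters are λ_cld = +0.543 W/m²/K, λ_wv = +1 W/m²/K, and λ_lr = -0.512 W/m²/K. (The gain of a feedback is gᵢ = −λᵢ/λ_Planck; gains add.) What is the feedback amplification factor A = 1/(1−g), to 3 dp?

1.454

Convert to gains: g_cld = 0.543/3.3 = 0.1645; g_wv = 1/3.3 = 0.303; g_lr = -0.512/3.3 = -0.1552.
Total gain g = 0.3123.
A = 1/(1 − 0.3123) = 1.454.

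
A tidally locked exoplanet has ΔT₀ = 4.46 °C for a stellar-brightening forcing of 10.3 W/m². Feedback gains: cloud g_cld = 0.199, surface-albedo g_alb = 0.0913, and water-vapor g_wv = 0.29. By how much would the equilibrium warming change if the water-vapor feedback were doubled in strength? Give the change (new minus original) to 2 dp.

Original: g = 0.5803, ΔT = 4.46/(1−0.5803) = 10.6266 °C.
With doubled water-vapor: g' = 0.8703, ΔT' = 4.46/(1−0.8703) = 34.3870 °C.
Change = 34.3870 − 10.6266 = 23.76 °C.

23.76 °C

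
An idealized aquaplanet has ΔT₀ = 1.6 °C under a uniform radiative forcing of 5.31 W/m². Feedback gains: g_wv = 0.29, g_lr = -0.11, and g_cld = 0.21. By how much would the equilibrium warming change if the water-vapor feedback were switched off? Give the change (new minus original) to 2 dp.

-0.85 °C

Original: g = 0.39, ΔT = 1.6/(1−0.39) = 2.6230 °C.
Without water-vapor: g' = 0.1, ΔT' = 1.6/(1−0.1) = 1.7778 °C.
Change = 1.7778 − 2.6230 = -0.85 °C.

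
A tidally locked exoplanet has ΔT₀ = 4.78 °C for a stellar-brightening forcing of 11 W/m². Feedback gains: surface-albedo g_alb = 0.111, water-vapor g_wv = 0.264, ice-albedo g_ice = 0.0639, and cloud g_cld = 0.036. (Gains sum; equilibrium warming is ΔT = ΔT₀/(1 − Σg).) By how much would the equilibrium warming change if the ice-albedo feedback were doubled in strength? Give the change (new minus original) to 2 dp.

Original: g = 0.4749, ΔT = 4.78/(1−0.4749) = 9.1030 °C.
With doubled ice-albedo: g' = 0.5388, ΔT' = 4.78/(1−0.5388) = 10.3643 °C.
Change = 10.3643 − 9.1030 = 1.26 °C.

1.26 °C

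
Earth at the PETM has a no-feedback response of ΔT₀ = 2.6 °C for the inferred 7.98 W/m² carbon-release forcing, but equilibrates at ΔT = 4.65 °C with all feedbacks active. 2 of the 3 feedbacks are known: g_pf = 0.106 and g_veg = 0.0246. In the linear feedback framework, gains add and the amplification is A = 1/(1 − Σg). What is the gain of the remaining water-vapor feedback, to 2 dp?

Amplification A = ΔT/ΔT₀ = 4.65/2.6 = 1.788.
Total gain g = 1 − 1/A = 1 − 1/1.788 = 0.4407.
Known gains sum to 0.106 + 0.0246 = 0.1306.
g_wv = 0.4407 − 0.1306 = 0.31.

0.31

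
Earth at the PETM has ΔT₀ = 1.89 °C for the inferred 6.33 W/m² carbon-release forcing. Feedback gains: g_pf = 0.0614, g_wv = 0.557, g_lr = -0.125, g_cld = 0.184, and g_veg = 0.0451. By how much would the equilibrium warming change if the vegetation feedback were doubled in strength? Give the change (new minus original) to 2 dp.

Original: g = 0.7225, ΔT = 1.89/(1−0.7225) = 6.8108 °C.
With doubled vegetation: g' = 0.7676, ΔT' = 1.89/(1−0.7676) = 8.1325 °C.
Change = 8.1325 − 6.8108 = 1.32 °C.

1.32 °C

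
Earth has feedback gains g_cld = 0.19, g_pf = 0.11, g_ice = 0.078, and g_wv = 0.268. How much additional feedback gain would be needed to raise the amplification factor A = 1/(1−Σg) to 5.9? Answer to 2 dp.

0.18

Current total gain = 0.646.
Target gain for A = 5.9: g* = 1 − 1/5.9 = 0.8305.
Additional gain needed = 0.8305 − 0.646 = 0.18.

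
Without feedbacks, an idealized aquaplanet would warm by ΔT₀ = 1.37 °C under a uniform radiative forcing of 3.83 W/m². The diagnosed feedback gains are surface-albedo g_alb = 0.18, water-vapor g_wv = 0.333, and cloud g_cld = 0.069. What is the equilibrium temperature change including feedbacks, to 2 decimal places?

Total gain g = 0.18 + 0.333 + 0.069 = 0.582.
Amplification A = 1/(1 − 0.582) = 2.392.
ΔT = 1.37 × 2.392 = 3.28 °C.

3.28 °C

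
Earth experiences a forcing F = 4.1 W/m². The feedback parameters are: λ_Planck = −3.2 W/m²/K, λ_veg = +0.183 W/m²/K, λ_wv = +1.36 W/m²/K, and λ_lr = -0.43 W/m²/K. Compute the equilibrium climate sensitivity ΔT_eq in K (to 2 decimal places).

Net feedback parameter λ = (−3.2) + (+0.183) + (+1.36) + (-0.43) = -2.087 W/m²/K.
ΔT = −F/λ = −4.1/(-2.087) = 1.96 K.

1.96 K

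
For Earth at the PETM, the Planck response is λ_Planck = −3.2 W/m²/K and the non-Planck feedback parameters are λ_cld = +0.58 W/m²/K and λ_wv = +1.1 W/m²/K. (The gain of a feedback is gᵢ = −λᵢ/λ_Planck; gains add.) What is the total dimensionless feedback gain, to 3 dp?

0.525

Convert to gains: g_cld = 0.58/3.2 = 0.1812; g_wv = 1.1/3.2 = 0.3438.
Total gain g = 0.525.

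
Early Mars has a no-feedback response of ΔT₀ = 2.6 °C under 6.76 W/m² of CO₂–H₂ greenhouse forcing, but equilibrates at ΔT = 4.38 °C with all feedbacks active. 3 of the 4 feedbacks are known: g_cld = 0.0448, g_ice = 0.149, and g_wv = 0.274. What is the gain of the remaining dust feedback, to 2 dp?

Amplification A = ΔT/ΔT₀ = 4.38/2.6 = 1.685.
Total gain g = 1 − 1/A = 1 − 1/1.685 = 0.4065.
Known gains sum to 0.0448 + 0.149 + 0.274 = 0.4678.
g_dust = 0.4065 − 0.4678 = -0.06.

-0.06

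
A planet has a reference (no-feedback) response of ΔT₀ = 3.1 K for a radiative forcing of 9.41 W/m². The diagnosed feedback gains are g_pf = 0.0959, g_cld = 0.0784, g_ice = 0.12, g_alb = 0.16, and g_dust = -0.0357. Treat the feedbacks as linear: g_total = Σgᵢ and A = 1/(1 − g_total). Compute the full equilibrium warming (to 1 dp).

5.3 K

Total gain g = 0.0959 + 0.0784 + 0.12 + 0.16 − 0.0357 = 0.4186.
Amplification A = 1/(1 − 0.4186) = 1.72.
ΔT = 3.1 × 1.72 = 5.3 K.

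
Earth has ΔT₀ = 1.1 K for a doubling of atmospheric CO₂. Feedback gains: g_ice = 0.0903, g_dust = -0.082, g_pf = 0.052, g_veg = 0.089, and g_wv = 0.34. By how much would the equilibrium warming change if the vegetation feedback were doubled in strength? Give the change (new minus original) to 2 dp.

Original: g = 0.4893, ΔT = 1.1/(1−0.4893) = 2.1539 K.
With doubled vegetation: g' = 0.5783, ΔT' = 1.1/(1−0.5783) = 2.6085 K.
Change = 2.6085 − 2.1539 = 0.45 K.

0.45 K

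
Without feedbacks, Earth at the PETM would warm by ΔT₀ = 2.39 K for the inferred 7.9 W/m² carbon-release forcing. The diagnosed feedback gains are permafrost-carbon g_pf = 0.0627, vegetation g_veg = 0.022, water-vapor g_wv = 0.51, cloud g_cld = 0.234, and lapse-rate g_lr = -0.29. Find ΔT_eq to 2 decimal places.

5.18 K

Total gain g = 0.0627 + 0.022 + 0.51 + 0.234 − 0.29 = 0.5387.
Amplification A = 1/(1 − 0.5387) = 2.168.
ΔT = 2.39 × 2.168 = 5.18 K.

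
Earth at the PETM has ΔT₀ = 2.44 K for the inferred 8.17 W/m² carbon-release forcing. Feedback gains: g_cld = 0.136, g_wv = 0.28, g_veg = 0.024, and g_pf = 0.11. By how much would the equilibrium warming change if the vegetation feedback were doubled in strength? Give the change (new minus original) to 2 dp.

Original: g = 0.55, ΔT = 2.44/(1−0.55) = 5.4222 K.
With doubled vegetation: g' = 0.574, ΔT' = 2.44/(1−0.574) = 5.7277 K.
Change = 5.7277 − 5.4222 = 0.31 K.

0.31 K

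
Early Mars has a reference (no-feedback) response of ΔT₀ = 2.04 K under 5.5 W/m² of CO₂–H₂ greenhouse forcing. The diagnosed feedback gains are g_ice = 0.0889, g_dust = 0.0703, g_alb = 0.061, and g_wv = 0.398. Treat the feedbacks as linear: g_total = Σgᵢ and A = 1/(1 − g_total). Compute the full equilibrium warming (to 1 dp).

5.3 K

Total gain g = 0.0889 + 0.0703 + 0.061 + 0.398 = 0.6182.
Amplification A = 1/(1 − 0.6182) = 2.619.
ΔT = 2.04 × 2.619 = 5.3 K.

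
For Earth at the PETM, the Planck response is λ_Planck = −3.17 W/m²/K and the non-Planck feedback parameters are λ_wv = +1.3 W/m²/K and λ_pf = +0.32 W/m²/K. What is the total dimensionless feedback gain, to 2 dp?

Convert to gains: g_wv = 1.3/3.17 = 0.4101; g_pf = 0.32/3.17 = 0.1009.
Total gain g = 0.511.

0.51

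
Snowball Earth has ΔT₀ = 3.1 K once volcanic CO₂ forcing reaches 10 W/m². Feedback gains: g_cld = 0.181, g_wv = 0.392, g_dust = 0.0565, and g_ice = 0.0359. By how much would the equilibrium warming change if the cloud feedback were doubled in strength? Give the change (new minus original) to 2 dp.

10.92 K

Original: g = 0.6654, ΔT = 3.1/(1−0.6654) = 9.2648 K.
With doubled cloud: g' = 0.8464, ΔT' = 3.1/(1−0.8464) = 20.1823 K.
Change = 20.1823 − 9.2648 = 10.92 K.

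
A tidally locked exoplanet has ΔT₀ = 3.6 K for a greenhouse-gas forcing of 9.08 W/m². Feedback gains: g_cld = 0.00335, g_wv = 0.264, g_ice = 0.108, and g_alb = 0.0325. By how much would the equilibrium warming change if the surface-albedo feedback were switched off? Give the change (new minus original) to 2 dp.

-0.32 K

Original: g = 0.40785, ΔT = 3.6/(1−0.40785) = 6.0795 K.
Without surface-albedo: g' = 0.37535, ΔT' = 3.6/(1−0.37535) = 5.7632 K.
Change = 5.7632 − 6.0795 = -0.32 K.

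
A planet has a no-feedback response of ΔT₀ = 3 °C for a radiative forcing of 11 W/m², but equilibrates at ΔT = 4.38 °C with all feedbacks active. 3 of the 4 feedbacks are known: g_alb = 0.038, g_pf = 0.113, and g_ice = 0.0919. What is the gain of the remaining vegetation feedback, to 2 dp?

Amplification A = ΔT/ΔT₀ = 4.38/3 = 1.46.
Total gain g = 1 − 1/A = 1 − 1/1.46 = 0.3151.
Known gains sum to 0.038 + 0.113 + 0.0919 = 0.2429.
g_veg = 0.3151 − 0.2429 = 0.07.

0.07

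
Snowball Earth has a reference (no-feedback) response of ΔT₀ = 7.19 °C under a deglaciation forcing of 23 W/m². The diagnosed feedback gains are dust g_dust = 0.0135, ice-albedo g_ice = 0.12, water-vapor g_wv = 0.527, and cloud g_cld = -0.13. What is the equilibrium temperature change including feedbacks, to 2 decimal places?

15.31 °C

Total gain g = 0.0135 + 0.12 + 0.527 − 0.13 = 0.5305.
Amplification A = 1/(1 − 0.5305) = 2.13.
ΔT = 7.19 × 2.13 = 15.31 °C.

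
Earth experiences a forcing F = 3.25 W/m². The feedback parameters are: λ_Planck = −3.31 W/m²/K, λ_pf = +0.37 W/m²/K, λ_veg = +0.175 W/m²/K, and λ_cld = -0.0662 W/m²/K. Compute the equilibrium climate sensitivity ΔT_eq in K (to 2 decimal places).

1.15 K

Net feedback parameter λ = (−3.31) + (+0.37) + (+0.175) + (-0.0662) = -2.8312 W/m²/K.
ΔT = −F/λ = −3.25/(-2.8312) = 1.15 K.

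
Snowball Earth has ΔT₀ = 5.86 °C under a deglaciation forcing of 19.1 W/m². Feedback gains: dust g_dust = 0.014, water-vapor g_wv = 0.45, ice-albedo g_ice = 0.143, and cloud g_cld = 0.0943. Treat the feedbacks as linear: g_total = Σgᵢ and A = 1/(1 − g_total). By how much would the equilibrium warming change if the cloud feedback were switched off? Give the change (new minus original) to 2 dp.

-4.71 °C

Original: g = 0.7013, ΔT = 5.86/(1−0.7013) = 19.6183 °C.
Without cloud: g' = 0.607, ΔT' = 5.86/(1−0.607) = 14.9109 °C.
Change = 14.9109 − 19.6183 = -4.71 °C.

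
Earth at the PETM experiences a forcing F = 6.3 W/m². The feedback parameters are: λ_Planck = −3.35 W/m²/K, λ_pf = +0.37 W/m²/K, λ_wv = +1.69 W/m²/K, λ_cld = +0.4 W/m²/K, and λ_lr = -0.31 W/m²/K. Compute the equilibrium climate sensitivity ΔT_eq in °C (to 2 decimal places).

Net feedback parameter λ = (−3.35) + (+0.37) + (+1.69) + (+0.4) + (-0.31) = -1.2 W/m²/K.
ΔT = −F/λ = −6.3/(-1.2) = 5.25 °C.

5.25 °C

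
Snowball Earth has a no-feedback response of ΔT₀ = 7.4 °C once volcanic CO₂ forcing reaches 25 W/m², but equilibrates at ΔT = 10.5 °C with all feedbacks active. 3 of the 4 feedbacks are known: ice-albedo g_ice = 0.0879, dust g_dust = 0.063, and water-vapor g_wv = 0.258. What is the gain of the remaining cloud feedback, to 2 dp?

Amplification A = ΔT/ΔT₀ = 10.5/7.4 = 1.419.
Total gain g = 1 − 1/A = 1 − 1/1.419 = 0.2953.
Known gains sum to 0.0879 + 0.063 + 0.258 = 0.4089.
g_cld = 0.2953 − 0.4089 = -0.11.

-0.11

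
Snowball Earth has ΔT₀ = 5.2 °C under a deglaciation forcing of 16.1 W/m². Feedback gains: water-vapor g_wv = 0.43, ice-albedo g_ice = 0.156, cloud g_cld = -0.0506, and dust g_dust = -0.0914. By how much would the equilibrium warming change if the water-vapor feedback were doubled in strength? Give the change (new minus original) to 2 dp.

Original: g = 0.444, ΔT = 5.2/(1−0.444) = 9.3525 °C.
With doubled water-vapor: g' = 0.874, ΔT' = 5.2/(1−0.874) = 41.2698 °C.
Change = 41.2698 − 9.3525 = 31.92 °C.

31.92 °C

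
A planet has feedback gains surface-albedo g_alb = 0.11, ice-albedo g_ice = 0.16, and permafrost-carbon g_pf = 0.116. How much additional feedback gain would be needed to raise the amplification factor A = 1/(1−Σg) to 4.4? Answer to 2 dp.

0.39

Current total gain = 0.386.
Target gain for A = 4.4: g* = 1 − 1/4.4 = 0.7727.
Additional gain needed = 0.7727 − 0.386 = 0.39.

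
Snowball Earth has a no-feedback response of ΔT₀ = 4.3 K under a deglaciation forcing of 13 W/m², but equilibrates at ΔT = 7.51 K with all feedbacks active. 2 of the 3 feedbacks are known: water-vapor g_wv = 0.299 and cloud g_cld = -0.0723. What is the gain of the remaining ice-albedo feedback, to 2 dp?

Amplification A = ΔT/ΔT₀ = 7.51/4.3 = 1.747.
Total gain g = 1 − 1/A = 1 − 1/1.747 = 0.4276.
Known gains sum to 0.299 − 0.0723 = 0.2267.
g_ice = 0.4276 − 0.2267 = 0.20.

0.20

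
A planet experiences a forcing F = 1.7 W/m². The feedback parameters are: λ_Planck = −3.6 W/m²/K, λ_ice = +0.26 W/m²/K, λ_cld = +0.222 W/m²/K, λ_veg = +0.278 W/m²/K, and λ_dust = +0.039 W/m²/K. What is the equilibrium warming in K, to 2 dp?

0.61 K

Net feedback parameter λ = (−3.6) + (+0.26) + (+0.222) + (+0.278) + (+0.039) = -2.801 W/m²/K.
ΔT = −F/λ = −1.7/(-2.801) = 0.61 K.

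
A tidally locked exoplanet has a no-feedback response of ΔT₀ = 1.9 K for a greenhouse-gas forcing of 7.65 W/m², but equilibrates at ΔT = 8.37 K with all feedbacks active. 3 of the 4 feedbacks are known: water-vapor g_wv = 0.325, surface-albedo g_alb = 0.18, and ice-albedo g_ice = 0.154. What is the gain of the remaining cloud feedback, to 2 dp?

Amplification A = ΔT/ΔT₀ = 8.37/1.9 = 4.405.
Total gain g = 1 − 1/A = 1 − 1/4.405 = 0.773.
Known gains sum to 0.325 + 0.18 + 0.154 = 0.659.
g_cld = 0.773 − 0.659 = 0.11.

0.11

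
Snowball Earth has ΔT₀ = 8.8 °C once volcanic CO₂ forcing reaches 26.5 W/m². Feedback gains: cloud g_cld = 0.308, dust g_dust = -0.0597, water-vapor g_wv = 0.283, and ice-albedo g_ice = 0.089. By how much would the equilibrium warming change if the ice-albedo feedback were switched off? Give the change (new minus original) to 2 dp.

Original: g = 0.6203, ΔT = 8.8/(1−0.6203) = 23.1762 °C.
Without ice-albedo: g' = 0.5313, ΔT' = 8.8/(1−0.5313) = 18.7753 °C.
Change = 18.7753 − 23.1762 = -4.40 °C.

-4.40 °C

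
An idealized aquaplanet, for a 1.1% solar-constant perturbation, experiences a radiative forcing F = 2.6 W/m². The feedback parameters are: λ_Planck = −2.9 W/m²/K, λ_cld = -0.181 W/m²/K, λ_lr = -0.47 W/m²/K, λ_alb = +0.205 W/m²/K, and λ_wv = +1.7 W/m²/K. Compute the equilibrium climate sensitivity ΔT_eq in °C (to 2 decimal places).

1.58 °C

Net feedback parameter λ = (−2.9) + (-0.181) + (-0.47) + (+0.205) + (+1.7) = -1.646 W/m²/K.
ΔT = −F/λ = −2.6/(-1.646) = 1.58 °C.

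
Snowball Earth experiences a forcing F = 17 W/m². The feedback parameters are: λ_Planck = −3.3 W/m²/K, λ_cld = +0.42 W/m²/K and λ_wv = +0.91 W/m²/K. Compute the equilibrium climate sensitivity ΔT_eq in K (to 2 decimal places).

Net feedback parameter λ = (−3.3) + (+0.42) + (+0.91) = -1.97 W/m²/K.
ΔT = −F/λ = −17/(-1.97) = 8.63 K.

8.63 K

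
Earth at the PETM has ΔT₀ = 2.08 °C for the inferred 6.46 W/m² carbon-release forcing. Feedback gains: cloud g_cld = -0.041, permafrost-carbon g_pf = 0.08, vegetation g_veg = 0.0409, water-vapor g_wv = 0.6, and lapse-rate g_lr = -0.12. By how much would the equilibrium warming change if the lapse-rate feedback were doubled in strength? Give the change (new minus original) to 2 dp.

Original: g = 0.5599, ΔT = 2.08/(1−0.5599) = 4.7262 °C.
With doubled lapse-rate: g' = 0.4399, ΔT' = 2.08/(1−0.4399) = 3.7136 °C.
Change = 3.7136 − 4.7262 = -1.01 °C.

-1.01 °C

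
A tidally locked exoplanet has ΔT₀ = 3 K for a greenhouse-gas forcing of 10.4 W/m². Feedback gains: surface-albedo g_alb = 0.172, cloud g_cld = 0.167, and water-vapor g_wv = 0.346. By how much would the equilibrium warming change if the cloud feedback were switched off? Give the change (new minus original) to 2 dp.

Original: g = 0.685, ΔT = 3/(1−0.685) = 9.5238 K.
Without cloud: g' = 0.518, ΔT' = 3/(1−0.518) = 6.2241 K.
Change = 6.2241 − 9.5238 = -3.30 K.

-3.30 K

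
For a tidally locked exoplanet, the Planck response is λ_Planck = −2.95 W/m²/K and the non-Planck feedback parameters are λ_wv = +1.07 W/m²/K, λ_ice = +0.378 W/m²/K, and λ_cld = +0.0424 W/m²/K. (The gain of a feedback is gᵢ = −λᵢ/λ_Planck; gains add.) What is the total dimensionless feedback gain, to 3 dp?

Convert to gains: g_wv = 1.07/2.95 = 0.3627; g_ice = 0.378/2.95 = 0.1281; g_cld = 0.0424/2.95 = 0.01437.
Total gain g = 0.50517.

0.505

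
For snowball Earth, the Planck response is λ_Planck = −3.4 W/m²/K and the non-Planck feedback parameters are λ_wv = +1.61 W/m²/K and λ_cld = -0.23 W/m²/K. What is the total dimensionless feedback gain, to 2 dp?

Convert to gains: g_wv = 1.61/3.4 = 0.4735; g_cld = -0.23/3.4 = -0.06765.
Total gain g = 0.40585.

0.41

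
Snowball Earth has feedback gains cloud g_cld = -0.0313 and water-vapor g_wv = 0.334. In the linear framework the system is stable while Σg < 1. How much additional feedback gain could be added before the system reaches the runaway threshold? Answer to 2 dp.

0.70

Current total gain = -0.0313 + 0.334 = 0.3027.
Margin to runaway = 1 − 0.3027 = 0.70.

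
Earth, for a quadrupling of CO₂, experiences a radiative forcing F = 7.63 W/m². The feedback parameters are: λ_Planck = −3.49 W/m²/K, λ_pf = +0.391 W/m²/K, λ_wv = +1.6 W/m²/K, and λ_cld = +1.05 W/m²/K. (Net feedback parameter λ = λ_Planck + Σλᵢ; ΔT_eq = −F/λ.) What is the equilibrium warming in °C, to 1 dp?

Net feedback parameter λ = (−3.49) + (+0.391) + (+1.6) + (+1.05) = -0.449 W/m²/K.
ΔT = −F/λ = −7.63/(-0.449) = 17.0 °C.

17.0 °C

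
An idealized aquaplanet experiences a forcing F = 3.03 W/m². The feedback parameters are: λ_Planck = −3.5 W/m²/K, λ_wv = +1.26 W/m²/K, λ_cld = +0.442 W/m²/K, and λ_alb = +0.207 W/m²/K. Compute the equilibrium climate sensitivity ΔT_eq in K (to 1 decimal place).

1.9 K

Net feedback parameter λ = (−3.5) + (+1.26) + (+0.442) + (+0.207) = -1.591 W/m²/K.
ΔT = −F/λ = −3.03/(-1.591) = 1.9 K.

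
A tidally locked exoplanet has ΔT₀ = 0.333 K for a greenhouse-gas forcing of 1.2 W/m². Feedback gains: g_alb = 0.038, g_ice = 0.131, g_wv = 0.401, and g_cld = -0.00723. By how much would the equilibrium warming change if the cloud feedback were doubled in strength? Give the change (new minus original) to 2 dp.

-0.01 K

Original: g = 0.56277, ΔT = 0.333/(1−0.56277) = 0.7616 K.
With doubled cloud: g' = 0.55554, ΔT' = 0.333/(1−0.55554) = 0.7492 K.
Change = 0.7492 − 0.7616 = -0.01 K.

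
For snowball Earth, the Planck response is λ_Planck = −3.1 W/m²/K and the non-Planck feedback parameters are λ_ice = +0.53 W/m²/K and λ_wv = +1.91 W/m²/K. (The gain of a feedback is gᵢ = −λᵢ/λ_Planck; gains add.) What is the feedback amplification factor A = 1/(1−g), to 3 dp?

Convert to gains: g_ice = 0.53/3.1 = 0.171; g_wv = 1.91/3.1 = 0.6161.
Total gain g = 0.7871.
A = 1/(1 − 0.7871) = 4.697.

4.697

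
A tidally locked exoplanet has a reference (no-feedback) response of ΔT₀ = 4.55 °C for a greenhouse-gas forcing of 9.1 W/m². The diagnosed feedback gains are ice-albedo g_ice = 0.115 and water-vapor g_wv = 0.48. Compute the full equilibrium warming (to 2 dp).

Total gain g = 0.115 + 0.48 = 0.595.
Amplification A = 1/(1 − 0.595) = 2.469.
ΔT = 4.55 × 2.469 = 11.23 °C.

11.23 °C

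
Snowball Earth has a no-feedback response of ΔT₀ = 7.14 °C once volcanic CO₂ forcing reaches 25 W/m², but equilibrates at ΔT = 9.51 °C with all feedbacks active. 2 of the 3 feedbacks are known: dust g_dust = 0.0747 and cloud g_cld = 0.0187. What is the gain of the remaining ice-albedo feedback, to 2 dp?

0.16

Amplification A = ΔT/ΔT₀ = 9.51/7.14 = 1.332.
Total gain g = 1 − 1/A = 1 − 1/1.332 = 0.2492.
Known gains sum to 0.0747 + 0.0187 = 0.0934.
g_ice = 0.2492 − 0.0934 = 0.16.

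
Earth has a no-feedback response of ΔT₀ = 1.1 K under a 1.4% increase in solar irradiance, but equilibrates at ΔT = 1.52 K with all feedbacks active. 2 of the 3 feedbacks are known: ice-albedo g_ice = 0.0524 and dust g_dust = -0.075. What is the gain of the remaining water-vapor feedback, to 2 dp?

Amplification A = ΔT/ΔT₀ = 1.52/1.1 = 1.382.
Total gain g = 1 − 1/A = 1 − 1/1.382 = 0.2764.
Known gains sum to 0.0524 − 0.075 = -0.0226.
g_wv = 0.2764 + 0.0226 = 0.30.

0.30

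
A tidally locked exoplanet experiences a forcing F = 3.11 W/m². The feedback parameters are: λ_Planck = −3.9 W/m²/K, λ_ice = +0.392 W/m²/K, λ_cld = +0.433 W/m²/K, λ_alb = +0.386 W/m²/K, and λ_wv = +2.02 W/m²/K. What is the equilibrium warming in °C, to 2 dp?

Net feedback parameter λ = (−3.9) + (+0.392) + (+0.433) + (+0.386) + (+2.02) = -0.669 W/m²/K.
ΔT = −F/λ = −3.11/(-0.669) = 4.65 °C.

4.65 °C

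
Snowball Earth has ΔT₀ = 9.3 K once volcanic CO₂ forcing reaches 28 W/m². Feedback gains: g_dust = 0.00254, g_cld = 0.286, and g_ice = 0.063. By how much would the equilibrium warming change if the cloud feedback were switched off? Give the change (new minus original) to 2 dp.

-4.39 K

Original: g = 0.35154, ΔT = 9.3/(1−0.35154) = 14.3417 K.
Without cloud: g' = 0.06554, ΔT' = 9.3/(1−0.06554) = 9.9523 K.
Change = 9.9523 − 14.3417 = -4.39 K.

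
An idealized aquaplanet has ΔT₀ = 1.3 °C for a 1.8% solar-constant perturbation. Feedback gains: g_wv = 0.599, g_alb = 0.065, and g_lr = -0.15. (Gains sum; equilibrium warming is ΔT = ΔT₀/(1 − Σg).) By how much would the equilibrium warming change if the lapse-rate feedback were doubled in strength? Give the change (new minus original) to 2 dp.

Original: g = 0.514, ΔT = 1.3/(1−0.514) = 2.6749 °C.
With doubled lapse-rate: g' = 0.364, ΔT' = 1.3/(1−0.364) = 2.0440 °C.
Change = 2.0440 − 2.6749 = -0.63 °C.

-0.63 °C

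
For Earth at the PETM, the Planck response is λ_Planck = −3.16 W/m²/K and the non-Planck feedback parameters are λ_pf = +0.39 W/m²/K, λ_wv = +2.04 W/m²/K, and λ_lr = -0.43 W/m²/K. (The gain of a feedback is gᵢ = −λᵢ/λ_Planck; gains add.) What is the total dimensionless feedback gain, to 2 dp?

0.63

Convert to gains: g_pf = 0.39/3.16 = 0.1234; g_wv = 2.04/3.16 = 0.6456; g_lr = -0.43/3.16 = -0.1361.
Total gain g = 0.6329.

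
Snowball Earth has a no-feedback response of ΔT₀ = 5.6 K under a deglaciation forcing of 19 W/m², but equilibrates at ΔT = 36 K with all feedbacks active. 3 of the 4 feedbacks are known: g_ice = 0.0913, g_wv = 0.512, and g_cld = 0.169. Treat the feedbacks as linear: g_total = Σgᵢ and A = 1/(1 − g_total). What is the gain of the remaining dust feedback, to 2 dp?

Amplification A = ΔT/ΔT₀ = 36/5.6 = 6.429.
Total gain g = 1 − 1/A = 1 − 1/6.429 = 0.8445.
Known gains sum to 0.0913 + 0.512 + 0.169 = 0.7723.
g_dust = 0.8445 − 0.7723 = 0.07.

0.07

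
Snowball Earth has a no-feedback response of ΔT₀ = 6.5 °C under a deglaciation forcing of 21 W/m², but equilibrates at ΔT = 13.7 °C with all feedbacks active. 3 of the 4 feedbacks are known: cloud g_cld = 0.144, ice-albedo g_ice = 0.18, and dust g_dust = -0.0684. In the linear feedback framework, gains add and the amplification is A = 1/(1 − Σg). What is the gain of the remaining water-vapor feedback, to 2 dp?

0.27

Amplification A = ΔT/ΔT₀ = 13.7/6.5 = 2.108.
Total gain g = 1 − 1/A = 1 − 1/2.108 = 0.5256.
Known gains sum to 0.144 + 0.18 − 0.0684 = 0.2556.
g_wv = 0.5256 − 0.2556 = 0.27.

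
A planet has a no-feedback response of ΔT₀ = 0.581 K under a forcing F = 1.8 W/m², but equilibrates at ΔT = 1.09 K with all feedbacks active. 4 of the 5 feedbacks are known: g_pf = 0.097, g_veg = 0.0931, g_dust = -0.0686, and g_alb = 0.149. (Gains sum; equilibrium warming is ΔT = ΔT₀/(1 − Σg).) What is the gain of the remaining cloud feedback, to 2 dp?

Amplification A = ΔT/ΔT₀ = 1.09/0.581 = 1.876.
Total gain g = 1 − 1/A = 1 − 1/1.876 = 0.467.
Known gains sum to 0.097 + 0.0931 − 0.0686 + 0.149 = 0.2705.
g_cld = 0.467 − 0.2705 = 0.20.

0.20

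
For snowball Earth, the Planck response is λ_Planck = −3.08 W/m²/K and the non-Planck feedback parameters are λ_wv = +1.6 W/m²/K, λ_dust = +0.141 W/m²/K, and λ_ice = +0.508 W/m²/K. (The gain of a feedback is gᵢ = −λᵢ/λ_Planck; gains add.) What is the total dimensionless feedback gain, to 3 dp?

Convert to gains: g_wv = 1.6/3.08 = 0.5195; g_dust = 0.141/3.08 = 0.04578; g_ice = 0.508/3.08 = 0.1649.
Total gain g = 0.73018.

0.730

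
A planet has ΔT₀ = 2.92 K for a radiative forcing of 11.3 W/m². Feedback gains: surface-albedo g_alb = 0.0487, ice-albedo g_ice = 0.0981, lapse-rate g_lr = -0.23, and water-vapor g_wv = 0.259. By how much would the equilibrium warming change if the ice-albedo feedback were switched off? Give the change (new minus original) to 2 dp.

-0.38 K

Original: g = 0.1758, ΔT = 2.92/(1−0.1758) = 3.5428 K.
Without ice-albedo: g' = 0.0777, ΔT' = 2.92/(1−0.0777) = 3.1660 K.
Change = 3.1660 − 3.5428 = -0.38 K.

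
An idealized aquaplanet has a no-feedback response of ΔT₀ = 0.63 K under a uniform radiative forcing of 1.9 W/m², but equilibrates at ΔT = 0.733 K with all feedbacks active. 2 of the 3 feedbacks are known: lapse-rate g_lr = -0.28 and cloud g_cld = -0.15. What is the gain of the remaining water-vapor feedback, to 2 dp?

0.57

Amplification A = ΔT/ΔT₀ = 0.733/0.63 = 1.163.
Total gain g = 1 − 1/A = 1 − 1/1.163 = 0.1402.
Known gains sum to -0.28 − 0.15 = -0.43.
g_wv = 0.1402 + 0.43 = 0.57.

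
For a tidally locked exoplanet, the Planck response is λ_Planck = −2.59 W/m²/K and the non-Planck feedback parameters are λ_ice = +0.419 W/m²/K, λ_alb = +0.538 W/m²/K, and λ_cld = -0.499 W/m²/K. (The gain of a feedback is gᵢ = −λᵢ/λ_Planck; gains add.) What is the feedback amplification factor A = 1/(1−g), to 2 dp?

Convert to gains: g_ice = 0.419/2.59 = 0.1618; g_alb = 0.538/2.59 = 0.2077; g_cld = -0.499/2.59 = -0.1927.
Total gain g = 0.1768.
A = 1/(1 − 0.1768) = 1.21.

1.21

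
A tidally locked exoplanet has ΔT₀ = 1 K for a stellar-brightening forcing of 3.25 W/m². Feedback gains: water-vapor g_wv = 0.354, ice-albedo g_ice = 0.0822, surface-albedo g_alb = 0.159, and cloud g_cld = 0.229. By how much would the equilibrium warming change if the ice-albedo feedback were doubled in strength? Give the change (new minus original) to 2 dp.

Original: g = 0.8242, ΔT = 1/(1−0.8242) = 5.6883 K.
With doubled ice-albedo: g' = 0.9064, ΔT' = 1/(1−0.9064) = 10.6838 K.
Change = 10.6838 − 5.6883 = 5.00 K.

5.00 K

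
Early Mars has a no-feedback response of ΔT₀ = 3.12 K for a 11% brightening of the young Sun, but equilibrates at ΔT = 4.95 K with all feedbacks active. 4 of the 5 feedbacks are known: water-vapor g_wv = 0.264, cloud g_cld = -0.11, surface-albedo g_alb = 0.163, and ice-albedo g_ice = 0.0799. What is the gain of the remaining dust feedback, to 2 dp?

-0.03

Amplification A = ΔT/ΔT₀ = 4.95/3.12 = 1.587.
Total gain g = 1 − 1/A = 1 − 1/1.587 = 0.3699.
Known gains sum to 0.264 − 0.11 + 0.163 + 0.0799 = 0.3969.
g_dust = 0.3699 − 0.3969 = -0.03.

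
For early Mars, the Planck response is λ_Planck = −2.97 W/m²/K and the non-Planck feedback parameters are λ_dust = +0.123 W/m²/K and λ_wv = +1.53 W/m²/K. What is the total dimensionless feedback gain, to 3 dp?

0.557

Convert to gains: g_dust = 0.123/2.97 = 0.04141; g_wv = 1.53/2.97 = 0.5152.
Total gain g = 0.55661.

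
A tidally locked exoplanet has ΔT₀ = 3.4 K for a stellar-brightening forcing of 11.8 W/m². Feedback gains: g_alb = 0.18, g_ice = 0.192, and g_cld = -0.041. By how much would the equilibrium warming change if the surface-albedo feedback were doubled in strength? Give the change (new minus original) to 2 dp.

Original: g = 0.331, ΔT = 3.4/(1−0.331) = 5.0822 K.
With doubled surface-albedo: g' = 0.511, ΔT' = 3.4/(1−0.511) = 6.9530 K.
Change = 6.9530 − 5.0822 = 1.87 K.

1.87 K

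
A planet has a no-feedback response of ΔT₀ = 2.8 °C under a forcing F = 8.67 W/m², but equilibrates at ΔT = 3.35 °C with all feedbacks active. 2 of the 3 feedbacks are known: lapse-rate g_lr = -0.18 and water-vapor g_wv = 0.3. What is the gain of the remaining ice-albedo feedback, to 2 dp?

0.04

Amplification A = ΔT/ΔT₀ = 3.35/2.8 = 1.196.
Total gain g = 1 − 1/A = 1 − 1/1.196 = 0.1639.
Known gains sum to -0.18 + 0.3 = 0.12.
g_ice = 0.1639 − 0.12 = 0.04.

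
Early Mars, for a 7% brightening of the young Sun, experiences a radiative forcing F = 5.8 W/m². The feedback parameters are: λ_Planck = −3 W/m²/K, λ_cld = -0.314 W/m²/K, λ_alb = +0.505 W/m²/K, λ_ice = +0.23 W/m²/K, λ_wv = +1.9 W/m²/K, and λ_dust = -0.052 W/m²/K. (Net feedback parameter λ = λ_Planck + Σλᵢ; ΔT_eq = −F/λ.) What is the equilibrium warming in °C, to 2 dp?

Net feedback parameter λ = (−3) + (-0.314) + (+0.505) + (+0.23) + (+1.9) + (-0.052) = -0.731 W/m²/K.
ΔT = −F/λ = −5.8/(-0.731) = 7.93 °C.

7.93 °C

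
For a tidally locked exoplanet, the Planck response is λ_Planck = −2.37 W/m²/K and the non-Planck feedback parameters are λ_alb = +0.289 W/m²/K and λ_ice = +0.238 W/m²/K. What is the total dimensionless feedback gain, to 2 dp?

Convert to gains: g_alb = 0.289/2.37 = 0.1219; g_ice = 0.238/2.37 = 0.1004.
Total gain g = 0.2223.

0.22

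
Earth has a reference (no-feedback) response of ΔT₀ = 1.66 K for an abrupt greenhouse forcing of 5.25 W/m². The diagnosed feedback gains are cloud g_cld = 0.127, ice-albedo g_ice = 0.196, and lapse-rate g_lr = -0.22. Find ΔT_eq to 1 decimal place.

1.9 K

Total gain g = 0.127 + 0.196 − 0.22 = 0.103.
Amplification A = 1/(1 − 0.103) = 1.115.
ΔT = 1.66 × 1.115 = 1.9 K.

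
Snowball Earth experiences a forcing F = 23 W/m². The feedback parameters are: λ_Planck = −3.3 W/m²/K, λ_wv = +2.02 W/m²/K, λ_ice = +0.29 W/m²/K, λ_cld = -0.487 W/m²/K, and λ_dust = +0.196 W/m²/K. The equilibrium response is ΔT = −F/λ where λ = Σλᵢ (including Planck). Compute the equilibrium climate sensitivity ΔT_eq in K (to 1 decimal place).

Net feedback parameter λ = (−3.3) + (+2.02) + (+0.29) + (-0.487) + (+0.196) = -1.281 W/m²/K.
ΔT = −F/λ = −23/(-1.281) = 18.0 K.

18.0 K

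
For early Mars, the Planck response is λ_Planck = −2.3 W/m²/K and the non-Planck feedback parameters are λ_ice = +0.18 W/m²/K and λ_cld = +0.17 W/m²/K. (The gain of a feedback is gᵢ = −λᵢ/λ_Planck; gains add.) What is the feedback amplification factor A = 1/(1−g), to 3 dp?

Convert to gains: g_ice = 0.18/2.3 = 0.07826; g_cld = 0.17/2.3 = 0.07391.
Total gain g = 0.15217.
A = 1/(1 − 0.15217) = 1.179.

1.179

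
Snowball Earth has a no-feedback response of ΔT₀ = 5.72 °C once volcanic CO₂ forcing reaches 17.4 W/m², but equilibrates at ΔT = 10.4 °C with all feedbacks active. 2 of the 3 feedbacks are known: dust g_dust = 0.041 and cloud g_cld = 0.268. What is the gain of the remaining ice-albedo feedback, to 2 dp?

0.14

Amplification A = ΔT/ΔT₀ = 10.4/5.72 = 1.818.
Total gain g = 1 − 1/A = 1 − 1/1.818 = 0.4499.
Known gains sum to 0.041 + 0.268 = 0.309.
g_ice = 0.4499 − 0.309 = 0.14.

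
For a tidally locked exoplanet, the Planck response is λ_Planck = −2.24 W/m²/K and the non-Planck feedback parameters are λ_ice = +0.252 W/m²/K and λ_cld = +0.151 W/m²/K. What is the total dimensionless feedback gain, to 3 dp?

Convert to gains: g_ice = 0.252/2.24 = 0.1125; g_cld = 0.151/2.24 = 0.06741.
Total gain g = 0.17991.

0.180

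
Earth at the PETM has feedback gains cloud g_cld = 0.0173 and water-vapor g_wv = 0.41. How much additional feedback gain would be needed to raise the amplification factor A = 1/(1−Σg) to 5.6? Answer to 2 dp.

0.39

Current total gain = 0.4273.
Target gain for A = 5.6: g* = 1 − 1/5.6 = 0.8214.
Additional gain needed = 0.8214 − 0.4273 = 0.39.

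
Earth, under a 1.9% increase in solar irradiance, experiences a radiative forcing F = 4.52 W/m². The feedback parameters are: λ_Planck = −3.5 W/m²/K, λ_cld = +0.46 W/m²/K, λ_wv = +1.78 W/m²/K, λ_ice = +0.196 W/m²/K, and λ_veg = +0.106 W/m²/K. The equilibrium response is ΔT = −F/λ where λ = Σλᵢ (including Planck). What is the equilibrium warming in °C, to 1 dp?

4.7 °C

Net feedback parameter λ = (−3.5) + (+0.46) + (+1.78) + (+0.196) + (+0.106) = -0.958 W/m²/K.
ΔT = −F/λ = −4.52/(-0.958) = 4.7 °C.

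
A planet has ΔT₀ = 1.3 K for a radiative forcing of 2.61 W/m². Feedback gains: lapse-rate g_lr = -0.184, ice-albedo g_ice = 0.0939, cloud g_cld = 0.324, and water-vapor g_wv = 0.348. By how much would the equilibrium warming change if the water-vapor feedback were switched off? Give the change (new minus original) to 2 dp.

-1.41 K

Original: g = 0.5819, ΔT = 1.3/(1−0.5819) = 3.1093 K.
Without water-vapor: g' = 0.2339, ΔT' = 1.3/(1−0.2339) = 1.6969 K.
Change = 1.6969 − 3.1093 = -1.41 K.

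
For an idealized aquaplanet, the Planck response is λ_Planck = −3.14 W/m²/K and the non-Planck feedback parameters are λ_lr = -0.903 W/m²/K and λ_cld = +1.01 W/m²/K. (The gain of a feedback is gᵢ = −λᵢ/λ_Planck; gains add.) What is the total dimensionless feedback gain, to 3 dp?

0.034

Convert to gains: g_lr = -0.903/3.14 = -0.2876; g_cld = 1.01/3.14 = 0.3217.
Total gain g = 0.0341.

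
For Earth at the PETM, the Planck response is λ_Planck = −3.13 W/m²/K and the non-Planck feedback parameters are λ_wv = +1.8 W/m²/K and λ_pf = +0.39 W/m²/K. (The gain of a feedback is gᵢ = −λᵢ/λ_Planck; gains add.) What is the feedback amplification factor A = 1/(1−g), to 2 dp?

3.33

Convert to gains: g_wv = 1.8/3.13 = 0.5751; g_pf = 0.39/3.13 = 0.1246.
Total gain g = 0.6997.
A = 1/(1 − 0.6997) = 3.33.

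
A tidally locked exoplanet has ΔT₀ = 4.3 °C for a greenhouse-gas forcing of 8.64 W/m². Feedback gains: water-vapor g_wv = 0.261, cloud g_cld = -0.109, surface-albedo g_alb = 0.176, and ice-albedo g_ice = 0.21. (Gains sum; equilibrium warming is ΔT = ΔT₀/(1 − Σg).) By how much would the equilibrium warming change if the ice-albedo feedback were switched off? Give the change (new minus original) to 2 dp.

-2.91 °C

Original: g = 0.538, ΔT = 4.3/(1−0.538) = 9.3074 °C.
Without ice-albedo: g' = 0.328, ΔT' = 4.3/(1−0.328) = 6.3988 °C.
Change = 6.3988 − 9.3074 = -2.91 °C.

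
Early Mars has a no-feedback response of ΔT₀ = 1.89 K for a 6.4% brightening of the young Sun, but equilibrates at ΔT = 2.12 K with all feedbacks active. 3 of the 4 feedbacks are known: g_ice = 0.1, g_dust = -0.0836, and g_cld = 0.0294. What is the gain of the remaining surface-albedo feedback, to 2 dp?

Amplification A = ΔT/ΔT₀ = 2.12/1.89 = 1.122.
Total gain g = 1 − 1/A = 1 − 1/1.122 = 0.1087.
Known gains sum to 0.1 − 0.0836 + 0.0294 = 0.0458.
g_alb = 0.1087 − 0.0458 = 0.06.

0.06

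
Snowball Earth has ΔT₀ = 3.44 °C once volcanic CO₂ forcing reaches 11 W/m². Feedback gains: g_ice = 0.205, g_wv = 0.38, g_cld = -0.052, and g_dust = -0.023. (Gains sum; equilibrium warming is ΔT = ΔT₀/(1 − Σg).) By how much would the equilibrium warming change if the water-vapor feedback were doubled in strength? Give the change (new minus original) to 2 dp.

Original: g = 0.51, ΔT = 3.44/(1−0.51) = 7.0204 °C.
With doubled water-vapor: g' = 0.89, ΔT' = 3.44/(1−0.89) = 31.2727 °C.
Change = 31.2727 − 7.0204 = 24.25 °C.

24.25 °C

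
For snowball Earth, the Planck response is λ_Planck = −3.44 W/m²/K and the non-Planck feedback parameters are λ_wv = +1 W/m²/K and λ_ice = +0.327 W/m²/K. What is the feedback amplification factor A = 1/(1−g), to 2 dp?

1.63

Convert to gains: g_wv = 1/3.44 = 0.2907; g_ice = 0.327/3.44 = 0.09506.
Total gain g = 0.38576.
A = 1/(1 − 0.38576) = 1.63.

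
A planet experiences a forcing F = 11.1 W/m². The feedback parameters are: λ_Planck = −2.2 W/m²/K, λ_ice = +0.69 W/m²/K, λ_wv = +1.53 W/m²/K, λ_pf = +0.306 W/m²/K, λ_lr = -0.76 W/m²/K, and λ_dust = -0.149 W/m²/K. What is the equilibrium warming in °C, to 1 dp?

Net feedback parameter λ = (−2.2) + (+0.69) + (+1.53) + (+0.306) + (-0.76) + (-0.149) = -0.583 W/m²/K.
ΔT = −F/λ = −11.1/(-0.583) = 19.0 °C.

19.0 °C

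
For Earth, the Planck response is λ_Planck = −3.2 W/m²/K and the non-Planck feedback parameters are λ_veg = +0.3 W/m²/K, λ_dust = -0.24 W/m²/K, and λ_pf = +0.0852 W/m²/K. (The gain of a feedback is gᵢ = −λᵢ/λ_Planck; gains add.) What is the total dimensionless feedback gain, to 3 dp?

0.045

Convert to gains: g_veg = 0.3/3.2 = 0.09375; g_dust = -0.24/3.2 = -0.075; g_pf = 0.0852/3.2 = 0.02662.
Total gain g = 0.04537.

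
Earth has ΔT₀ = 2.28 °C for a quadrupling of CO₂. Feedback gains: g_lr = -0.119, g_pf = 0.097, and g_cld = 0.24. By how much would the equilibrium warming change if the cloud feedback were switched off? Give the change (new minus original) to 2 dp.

Original: g = 0.218, ΔT = 2.28/(1−0.218) = 2.9156 °C.
Without cloud: g' = -0.022, ΔT' = 2.28/(1+0.022) = 2.2309 °C.
Change = 2.2309 − 2.9156 = -0.68 °C.

-0.68 °C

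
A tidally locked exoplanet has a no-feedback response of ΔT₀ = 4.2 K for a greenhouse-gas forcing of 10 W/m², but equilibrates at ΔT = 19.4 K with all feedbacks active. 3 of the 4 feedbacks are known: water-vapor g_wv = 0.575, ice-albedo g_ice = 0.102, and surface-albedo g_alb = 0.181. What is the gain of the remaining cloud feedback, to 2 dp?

-0.07

Amplification A = ΔT/ΔT₀ = 19.4/4.2 = 4.619.
Total gain g = 1 − 1/A = 1 − 1/4.619 = 0.7835.
Known gains sum to 0.575 + 0.102 + 0.181 = 0.858.
g_cld = 0.7835 − 0.858 = -0.07.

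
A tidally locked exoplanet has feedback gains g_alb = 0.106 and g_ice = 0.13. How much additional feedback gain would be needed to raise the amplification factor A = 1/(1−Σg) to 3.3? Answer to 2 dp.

0.46

Current total gain = 0.236.
Target gain for A = 3.3: g* = 1 − 1/3.3 = 0.697.
Additional gain needed = 0.697 − 0.236 = 0.46.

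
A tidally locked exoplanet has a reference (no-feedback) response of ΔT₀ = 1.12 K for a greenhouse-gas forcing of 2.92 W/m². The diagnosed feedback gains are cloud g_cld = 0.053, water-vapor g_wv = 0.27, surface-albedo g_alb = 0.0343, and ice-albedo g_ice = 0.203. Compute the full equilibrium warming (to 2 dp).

2.55 K

Total gain g = 0.053 + 0.27 + 0.0343 + 0.203 = 0.5603.
Amplification A = 1/(1 − 0.5603) = 2.274.
ΔT = 1.12 × 2.274 = 2.55 K.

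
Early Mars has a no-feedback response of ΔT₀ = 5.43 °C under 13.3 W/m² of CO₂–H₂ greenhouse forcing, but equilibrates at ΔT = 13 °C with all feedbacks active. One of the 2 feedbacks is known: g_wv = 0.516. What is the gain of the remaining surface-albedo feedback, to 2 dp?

0.07

Amplification A = ΔT/ΔT₀ = 13/5.43 = 2.394.
Total gain g = 1 − 1/A = 1 − 1/2.394 = 0.5823.
The known gain is 0.516.
g_alb = 0.5823 − 0.516 = 0.07.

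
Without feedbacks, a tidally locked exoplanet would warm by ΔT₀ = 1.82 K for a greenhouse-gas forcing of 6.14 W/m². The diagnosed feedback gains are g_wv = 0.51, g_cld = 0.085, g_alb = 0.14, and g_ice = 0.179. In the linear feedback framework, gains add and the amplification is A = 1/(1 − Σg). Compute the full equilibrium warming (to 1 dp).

Total gain g = 0.51 + 0.085 + 0.14 + 0.179 = 0.914.
Amplification A = 1/(1 − 0.914) = 11.63.
ΔT = 1.82 × 11.63 = 21.2 K.

21.2 K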